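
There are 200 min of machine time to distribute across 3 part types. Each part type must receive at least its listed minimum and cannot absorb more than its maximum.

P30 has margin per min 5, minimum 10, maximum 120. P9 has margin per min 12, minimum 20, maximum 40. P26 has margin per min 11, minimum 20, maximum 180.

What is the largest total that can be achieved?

Meeting every minimum uses 10+20+20 = 50 min, leaving 150.
Highest margin per min first: P9 12 > P26 11 > P30 5.
Give P9 20 more to hit its cap of 40 ; 130 left.
P26 has room for 160 more but only 130 remain, so it gets 150.
Total = 5×10 + 12×40 + 11×150 = 2180.

2180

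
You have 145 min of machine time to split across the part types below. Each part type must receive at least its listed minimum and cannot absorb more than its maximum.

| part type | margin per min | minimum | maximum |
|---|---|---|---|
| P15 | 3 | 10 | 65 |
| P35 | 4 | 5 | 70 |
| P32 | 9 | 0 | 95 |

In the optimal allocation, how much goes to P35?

40

Meeting every minimum uses 10+5+0 = 15 min, leaving 130.
Highest margin per min first: P32 9 > P35 4 > P15 3.
Give P32 95 more to hit its cap of 95 — 35 left.
P35: +35 (room for 65) → 40. Pool exhausted.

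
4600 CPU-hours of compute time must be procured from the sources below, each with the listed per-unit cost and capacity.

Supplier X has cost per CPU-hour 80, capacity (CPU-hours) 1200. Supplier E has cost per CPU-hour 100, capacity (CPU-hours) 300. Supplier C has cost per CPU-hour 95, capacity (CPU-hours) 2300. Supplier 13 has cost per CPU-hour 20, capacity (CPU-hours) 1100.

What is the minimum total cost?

Fill from the cheapest source first.
Take 1100 from Supplier 13 at 20 — need 3500 more.
Supplier X at 80: take all 1200 CPU-hours — 2300 still needed.
Supplier C at 95: take all 2300 CPU-hours — 0 still needed.
Supplier E: unused.
Cost = 1100×20 + 1200×80 + 2300×95 = 336500.

336500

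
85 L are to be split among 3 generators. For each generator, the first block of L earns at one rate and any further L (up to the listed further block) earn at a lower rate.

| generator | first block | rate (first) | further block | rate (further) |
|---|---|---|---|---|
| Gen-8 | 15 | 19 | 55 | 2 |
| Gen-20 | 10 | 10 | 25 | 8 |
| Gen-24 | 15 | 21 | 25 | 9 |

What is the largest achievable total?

1085

Rank every tier by rate: Gen-24/tier1 21 > Gen-8/tier1 19 > Gen-20/tier1 10 > Gen-24/tier2 9 > Gen-20/tier2 8 > Gen-8/tier2 2.
Fill Gen-24 tier1 block (15 at 21) — 70 left.
Gen-8/tier1 (19): +15 — 55 left.
Fill Gen-20 tier1 block (10 at 10) — 45 left.
Fill Gen-24 tier2 block (25 at 9) — 20 left.
20 remain; put them into Gen-20 tier2 at 8.
Total = 21×15 + 19×15 + 10×10 + 9×25 + 8×20 = 1085.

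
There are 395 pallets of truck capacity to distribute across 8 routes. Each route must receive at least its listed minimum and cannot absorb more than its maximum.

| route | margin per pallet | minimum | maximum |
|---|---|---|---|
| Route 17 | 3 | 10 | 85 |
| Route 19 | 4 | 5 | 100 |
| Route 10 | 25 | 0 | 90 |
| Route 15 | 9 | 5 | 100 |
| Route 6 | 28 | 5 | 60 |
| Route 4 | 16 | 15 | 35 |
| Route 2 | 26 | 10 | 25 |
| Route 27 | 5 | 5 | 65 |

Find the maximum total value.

6435

Meeting every minimum uses 10+5+0+5+5+15+10+5 = 55 pallets, leaving 340.
Highest margin per pallet first: Route 6 28 > Route 2 26 > Route 10 25 > Route 4 16 > Route 15 9 > Route 27 5 > Route 19 4 > Route 17 3.
Give Route 6 55 more to hit its cap of 60 — 285 left.
Give Route 2 15 more to hit its cap of 25 — 270 left.
Give Route 10 90 more to hit its cap of 90 — 180 left.
Route 4: +20 to 35 (cap) — 160 left.
Route 15 takes 95 more to reach its cap of 100 — 65 left.
Route 27 takes 60 more to reach its cap of 65 — 5 left.
Only 5 left; Route 19 takes them to reach 10.
Total = 3×10 + 4×10 + 25×90 + 9×100 + 28×60 + 16×35 + 26×25 + 5×65 = 6435.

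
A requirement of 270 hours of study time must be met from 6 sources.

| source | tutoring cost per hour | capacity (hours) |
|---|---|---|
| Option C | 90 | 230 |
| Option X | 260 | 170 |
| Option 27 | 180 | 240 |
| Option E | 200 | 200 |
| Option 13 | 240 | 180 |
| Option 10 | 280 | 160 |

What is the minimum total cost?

27900

Fill from the cheapest source first.
Option C at 90: take all 230 hours → 40 still needed.
Option 27 at 180: take 40 of its 240 → requirement met.
Option E, Option 13, Option X, Option 10: unused.
Cost = 230×90 + 40×180 = 27900.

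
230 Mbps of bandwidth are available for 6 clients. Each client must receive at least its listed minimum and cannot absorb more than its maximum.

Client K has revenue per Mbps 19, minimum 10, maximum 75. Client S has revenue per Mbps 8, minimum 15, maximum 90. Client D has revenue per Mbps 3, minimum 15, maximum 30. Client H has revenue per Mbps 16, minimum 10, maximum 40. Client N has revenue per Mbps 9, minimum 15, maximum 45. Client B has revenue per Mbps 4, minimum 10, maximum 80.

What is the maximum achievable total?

Meeting every minimum uses 10+15+15+10+15+10 = 75 Mbps, leaving 155.
Order the clients by revenue per Mbps: Client K 19 > Client H 16 > Client N 9 > Client S 8 > Client B 4 > Client D 3.
Client K: +65 to 75 (cap) ; 90 left.
Client H takes 30 more to reach its cap of 40 ; 60 left.
Client N: +30 to 45 (cap) ; 30 left.
Client S has room for 75 more but only 30 remain, so it gets 45.
Total = 19×75 + 8×45 + 3×15 + 16×40 + 9×45 + 4×10 = 2915.

2915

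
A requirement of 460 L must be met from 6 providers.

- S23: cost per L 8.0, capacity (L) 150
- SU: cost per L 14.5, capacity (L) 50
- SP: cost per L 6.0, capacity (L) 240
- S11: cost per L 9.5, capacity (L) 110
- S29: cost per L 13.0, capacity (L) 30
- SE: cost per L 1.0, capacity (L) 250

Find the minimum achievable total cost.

1510

Use providers in increasing cost order.
SE at 1.0: take all 250 L → 210 still needed.
SP at 6.0: take 210 of its 240 → requirement met.
S23, S11, S29, SU: unused.
Cost = 250×1.0 + 210×6.0 = 1510.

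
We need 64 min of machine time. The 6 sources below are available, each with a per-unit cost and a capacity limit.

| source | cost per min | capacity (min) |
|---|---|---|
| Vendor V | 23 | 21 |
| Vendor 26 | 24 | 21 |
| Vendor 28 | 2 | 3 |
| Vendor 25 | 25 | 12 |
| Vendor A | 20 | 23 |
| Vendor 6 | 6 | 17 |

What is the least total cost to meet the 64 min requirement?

Fill from the cheapest source first.
Take 3 from Vendor 28 at 2 — need 61 more.
Vendor 6 at 6: take all 17 min — 44 still needed.
Vendor A at 20: take all 23 min — 21 still needed.
Take 21 from Vendor V at 23 — need 0 more.
Vendor 26, Vendor 25: unused.
Cost = 3×2 + 17×6 + 23×20 + 21×23 = 1051.

1051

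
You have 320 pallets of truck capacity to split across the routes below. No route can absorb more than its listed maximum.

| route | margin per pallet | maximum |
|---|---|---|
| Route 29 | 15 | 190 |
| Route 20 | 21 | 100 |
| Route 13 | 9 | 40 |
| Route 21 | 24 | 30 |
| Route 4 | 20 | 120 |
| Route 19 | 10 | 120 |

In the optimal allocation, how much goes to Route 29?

70

Rank by margin per pallet: Route 21 24 > Route 20 21 > Route 4 20 > Route 29 15 > Route 19 10 > Route 13 9.
Route 21: +30 to 30 (cap) ; 290 left.
Give Route 20 100 to hit its cap of 100 ; 190 left.
Route 4 takes 120 to reach its cap of 120 ; 70 left.
Route 29: +70 (room for 190) → 70. Pool exhausted.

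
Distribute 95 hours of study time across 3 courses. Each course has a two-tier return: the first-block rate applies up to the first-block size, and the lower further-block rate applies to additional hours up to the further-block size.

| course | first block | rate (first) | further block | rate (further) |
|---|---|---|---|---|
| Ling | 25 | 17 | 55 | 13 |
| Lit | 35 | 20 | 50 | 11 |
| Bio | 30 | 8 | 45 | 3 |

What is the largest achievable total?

1580

Rank every tier by rate: Lit/T1 20 > Ling/T1 17 > Ling/T2 13 > Lit/T2 11 > Bio/T1 8 > Bio/T2 3.
Lit/T1 (20): +35 ; 60 left.
Fill Ling T1 block (25 at 17) ; 35 left.
Ling T2 at 13: only 35 left, fill 35.
Total = 20×35 + 17×25 + 13×35 = 1580.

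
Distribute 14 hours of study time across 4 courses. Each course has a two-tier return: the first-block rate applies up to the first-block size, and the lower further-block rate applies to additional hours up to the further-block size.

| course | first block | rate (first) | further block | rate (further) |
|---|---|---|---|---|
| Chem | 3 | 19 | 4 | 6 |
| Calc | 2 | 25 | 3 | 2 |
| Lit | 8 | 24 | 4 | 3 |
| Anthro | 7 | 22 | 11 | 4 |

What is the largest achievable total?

330

Treat each block as its own option and order by rate: Calc/first 25 > Lit/first 24 > Anthro/first 22 > Chem/first 19 > Chem/second 6 > Anthro/second 4 > Lit/second 3 > Calc/second 2.
Calc first at 25: fill all 2 → 12 left.
Lit first at 24: fill all 8 → 4 left.
4 remain; put them into Anthro first at 22.
Total = 25×2 + 24×8 + 22×4 = 330.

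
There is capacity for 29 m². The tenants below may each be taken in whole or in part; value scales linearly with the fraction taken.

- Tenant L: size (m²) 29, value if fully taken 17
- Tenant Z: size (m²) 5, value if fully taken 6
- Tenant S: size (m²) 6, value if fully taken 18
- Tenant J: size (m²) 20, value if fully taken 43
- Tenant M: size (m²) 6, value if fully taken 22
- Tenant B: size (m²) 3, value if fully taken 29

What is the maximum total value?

99.1

Sort by value density: Tenant B 29/3≈9.67, Tenant M 22/6≈3.67, Tenant S 18/6≈3, Tenant J 43/20≈2.15, Tenant Z 6/5≈1.2, Tenant L 17/29≈0.586.
Tenant B: take in full, 3 m² for value 29 ; 26 left.
All 6 m² of Tenant M fit (value 22) ; 20 remain.
All 6 m² of Tenant S fit (value 18) ; 14 remain.
14 m² left: a 14/20 share of Tenant J gives 43×14/20 = 30.1.
Total value = 99.1.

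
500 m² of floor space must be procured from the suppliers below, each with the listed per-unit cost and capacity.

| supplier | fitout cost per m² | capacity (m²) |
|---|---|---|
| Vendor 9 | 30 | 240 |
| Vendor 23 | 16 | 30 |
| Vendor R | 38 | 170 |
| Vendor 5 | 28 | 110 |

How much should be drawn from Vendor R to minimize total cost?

Use suppliers in increasing cost order.
Vendor 23 (16): use full 30 ; 470 m² to go.
Take 110 from Vendor 5 at 28 ; need 360 more.
Vendor 9 at 30: take all 240 m² ; 120 still needed.
Vendor R at 38: take 120 of its 170 ; requirement met.

120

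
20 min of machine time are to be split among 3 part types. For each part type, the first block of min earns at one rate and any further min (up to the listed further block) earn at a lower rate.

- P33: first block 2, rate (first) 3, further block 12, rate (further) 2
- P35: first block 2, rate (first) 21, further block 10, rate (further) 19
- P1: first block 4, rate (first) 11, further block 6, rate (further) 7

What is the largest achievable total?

Treat each block as its own option and order by rate: P35/T1 21 > P35/T2 19 > P1/T1 11 > P1/T2 7 > P33/T1 3 > P33/T2 2.
Fill P35 T1 block (2 at 21) — 18 left.
Fill P35 T2 block (10 at 19) — 8 left.
P1 T1 at 11: fill all 4 — 4 left.
P1 T2 at 7: only 4 left, fill 4.
Total = 21×2 + 19×10 + 11×4 + 7×4 = 304.

304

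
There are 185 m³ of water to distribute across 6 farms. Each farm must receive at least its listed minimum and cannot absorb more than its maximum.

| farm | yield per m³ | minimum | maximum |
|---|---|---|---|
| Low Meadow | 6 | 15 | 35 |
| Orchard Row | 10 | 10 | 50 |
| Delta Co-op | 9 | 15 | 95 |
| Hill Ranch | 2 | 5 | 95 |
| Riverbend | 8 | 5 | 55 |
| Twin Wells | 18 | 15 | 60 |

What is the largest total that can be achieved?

2170

Meeting every minimum uses 15+10+15+5+5+15 = 65 m³, leaving 120.
Order the farms by yield per m³: Twin Wells 18 > Orchard Row 10 > Delta Co-op 9 > Riverbend 8 > Low Meadow 6 > Hill Ranch 2.
Twin Wells takes 45 more to reach its cap of 60 → 75 left.
Give Orchard Row 40 more to hit its cap of 50 → 35 left.
Delta Co-op has room for 80 more but only 35 remain, so it gets 50.
Total = 6×15 + 10×50 + 9×50 + 2×5 + 8×5 + 18×60 = 2170.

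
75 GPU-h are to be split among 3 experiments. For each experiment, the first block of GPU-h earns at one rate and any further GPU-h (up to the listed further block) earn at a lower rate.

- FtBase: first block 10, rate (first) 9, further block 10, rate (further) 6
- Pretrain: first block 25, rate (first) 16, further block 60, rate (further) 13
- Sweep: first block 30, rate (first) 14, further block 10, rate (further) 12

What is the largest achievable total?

Rank every tier by rate: Pretrain/first 16 > Sweep/first 14 > Pretrain/second 13 > Sweep/second 12 > FtBase/first 9 > FtBase/second 6.
Pretrain first at 16: fill all 25 ; 50 left.
Sweep/first (14): +30 ; 20 left.
Pretrain second at 13: only 20 left, fill 20.
Total = 16×25 + 14×30 + 13×20 = 1080.

1080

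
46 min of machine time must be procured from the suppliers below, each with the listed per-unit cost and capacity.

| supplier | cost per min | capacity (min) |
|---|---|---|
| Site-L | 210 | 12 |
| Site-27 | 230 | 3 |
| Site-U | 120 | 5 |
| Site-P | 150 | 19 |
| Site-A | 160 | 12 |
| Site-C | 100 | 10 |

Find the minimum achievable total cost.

6370

Cheapest first:
Site-C (100): use full 10 → 36 min to go.
Site-U (120): use full 5 → 31 min to go.
Take 19 from Site-P at 150 → need 12 more.
Take 12 from Site-A at 160 → need 0 more.
Site-L, Site-27: unused.
Cost = 10×100 + 5×120 + 19×150 + 12×160 = 6370.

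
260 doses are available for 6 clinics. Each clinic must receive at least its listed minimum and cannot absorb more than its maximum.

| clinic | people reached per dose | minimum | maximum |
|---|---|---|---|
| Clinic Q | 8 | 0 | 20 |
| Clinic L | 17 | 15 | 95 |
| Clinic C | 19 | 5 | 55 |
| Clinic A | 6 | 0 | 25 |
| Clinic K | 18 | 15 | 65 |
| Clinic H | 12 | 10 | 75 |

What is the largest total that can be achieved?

Meeting every minimum uses 0+15+5+0+15+10 = 45 doses, leaving 215.
Rank by people reached per dose: Clinic C 19 > Clinic K 18 > Clinic L 17 > Clinic H 12 > Clinic Q 8 > Clinic A 6.
Clinic C takes 50 more to reach its cap of 55 — 165 left.
Give Clinic K 50 more to hit its cap of 65 — 115 left.
Clinic L: +80 to 95 (cap) — 35 left.
Clinic H: +35 (room for 65) → 45. Pool exhausted.
Total = 17×95 + 19×55 + 18×65 + 12×45 = 4370.

4370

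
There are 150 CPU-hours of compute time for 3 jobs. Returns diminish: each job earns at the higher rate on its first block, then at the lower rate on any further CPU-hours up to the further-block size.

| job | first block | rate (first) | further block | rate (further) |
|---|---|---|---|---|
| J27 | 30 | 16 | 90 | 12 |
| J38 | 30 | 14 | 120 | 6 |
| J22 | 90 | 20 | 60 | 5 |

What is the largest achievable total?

2700

Order all 6 blocks by rate: J22/first 20 > J27/first 16 > J38/first 14 > J27/second 12 > J38/second 6 > J22/second 5.
Fill J22 first block (90 at 20) — 60 left.
J27/first (16): +30 — 30 left.
Fill J38 first block (30 at 14) — 0 left.
Total = 20×90 + 16×30 + 14×30 = 2700.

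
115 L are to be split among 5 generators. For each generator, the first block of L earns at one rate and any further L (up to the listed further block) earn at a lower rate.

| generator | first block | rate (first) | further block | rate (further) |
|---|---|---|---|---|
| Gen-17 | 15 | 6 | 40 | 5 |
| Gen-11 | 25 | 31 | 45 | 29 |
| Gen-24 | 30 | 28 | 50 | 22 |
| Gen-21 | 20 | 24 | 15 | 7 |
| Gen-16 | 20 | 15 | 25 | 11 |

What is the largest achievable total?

3280

Order all 10 blocks by rate: Gen-11/tier1 31 > Gen-11/tier2 29 > Gen-24/tier1 28 > Gen-21/tier1 24 > Gen-24/tier2 22 > Gen-16/tier1 15 > Gen-16/tier2 11 > Gen-21/tier2 7 > Gen-17/tier1 6 > Gen-17/tier2 5.
Gen-11/tier1 (31): +25 — 90 left.
Fill Gen-11 tier2 block (45 at 29) — 45 left.
Gen-24/tier1 (28): +30 — 15 left.
15 remain; put them into Gen-21 tier1 at 24.
Total = 31×25 + 29×45 + 28×30 + 24×15 = 3280.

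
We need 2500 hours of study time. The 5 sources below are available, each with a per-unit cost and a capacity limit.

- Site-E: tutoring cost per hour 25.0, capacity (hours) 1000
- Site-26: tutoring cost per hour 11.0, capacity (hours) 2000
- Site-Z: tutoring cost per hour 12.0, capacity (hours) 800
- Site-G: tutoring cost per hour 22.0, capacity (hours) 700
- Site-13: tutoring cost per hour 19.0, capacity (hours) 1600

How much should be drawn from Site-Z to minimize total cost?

Fill from the cheapest source first.
Take 2000 from Site-26 at 11.0 ; need 500 more.
Site-Z (12.0): take the remaining 500 ; done.
Site-13, Site-G, Site-E: unused.

500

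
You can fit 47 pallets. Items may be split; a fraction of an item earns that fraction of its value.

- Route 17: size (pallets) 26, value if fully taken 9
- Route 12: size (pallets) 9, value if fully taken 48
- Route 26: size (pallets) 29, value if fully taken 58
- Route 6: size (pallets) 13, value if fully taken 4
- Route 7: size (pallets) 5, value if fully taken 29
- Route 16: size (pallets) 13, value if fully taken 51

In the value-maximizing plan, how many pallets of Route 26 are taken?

20

Rank by value-to-size ratio: Route 7 29/5≈5.8, Route 12 48/9≈5.33, Route 16 51/13≈3.92, Route 26 58/29≈2, Route 17 9/26≈0.346, Route 6 4/13≈0.308.
Take all of Route 7 (5 pallets, value 29) ; 42 pallets left.
All 9 pallets of Route 12 fit (value 48) ; 33 remain.
Take all of Route 16 (13 pallets, value 51) ; 20 pallets left.
20 pallets left: a 20/29 share of Route 26 gives 58×20/29 = 40.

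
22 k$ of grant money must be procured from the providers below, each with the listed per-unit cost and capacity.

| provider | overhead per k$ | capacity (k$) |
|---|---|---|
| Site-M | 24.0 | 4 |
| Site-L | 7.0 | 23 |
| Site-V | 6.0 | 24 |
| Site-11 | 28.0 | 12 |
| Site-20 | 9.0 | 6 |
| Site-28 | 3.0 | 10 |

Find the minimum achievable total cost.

Use providers in increasing cost order.
Take 10 from Site-28 at 3.0 ; need 12 more.
Site-V (6.0): take the remaining 12 ; done.
Site-L, Site-20, Site-M, Site-11: unused.
Cost = 10×3.0 + 12×6.0 = 102.

102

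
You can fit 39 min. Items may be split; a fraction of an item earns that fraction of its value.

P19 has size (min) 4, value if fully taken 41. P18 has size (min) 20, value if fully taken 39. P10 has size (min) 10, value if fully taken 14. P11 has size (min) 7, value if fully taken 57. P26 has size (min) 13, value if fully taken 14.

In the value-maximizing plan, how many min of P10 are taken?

8

Best value per unit of size first: P19 41/4≈10.2, P11 57/7≈8.14, P18 39/20≈1.95, P10 14/10≈1.4, P26 14/13≈1.08.
P19: take in full, 4 min for value 41 → 35 left.
Take all of P11 (7 min, value 57) → 28 min left.
Take all of P18 (20 min, value 39) → 8 min left.
Only 8 min remain; take 8/10 of P10 for value 14×8/10 = 11.2.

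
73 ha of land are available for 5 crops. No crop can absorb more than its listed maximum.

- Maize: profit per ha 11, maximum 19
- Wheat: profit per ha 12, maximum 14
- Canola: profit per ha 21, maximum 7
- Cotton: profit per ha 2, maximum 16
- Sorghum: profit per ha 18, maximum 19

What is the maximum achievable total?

894

Highest profit per ha first: Canola 21 > Sorghum 18 > Wheat 12 > Maize 11 > Cotton 2.
Canola takes 7 to reach its cap of 7 → 66 left.
Give Sorghum 19 to hit its cap of 19 → 47 left.
Give Wheat 14 to hit its cap of 14 → 33 left.
Maize takes 19 to reach its cap of 19 → 14 left.
Cotton has room for 16 but only 14 remain, so it gets 14.
Total = 11×19 + 12×14 + 21×7 + 2×14 + 18×19 = 894.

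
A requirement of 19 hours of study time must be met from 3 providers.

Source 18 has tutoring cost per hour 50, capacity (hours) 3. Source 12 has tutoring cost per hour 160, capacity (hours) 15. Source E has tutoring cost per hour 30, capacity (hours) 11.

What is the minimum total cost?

Fill from the cheapest provider first.
Source E (30): use full 11 → 8 hours to go.
Source 18 (50): use full 3 → 5 hours to go.
Source 12 (160): take the remaining 5 → done.
Cost = 11×30 + 3×50 + 5×160 = 1280.

1280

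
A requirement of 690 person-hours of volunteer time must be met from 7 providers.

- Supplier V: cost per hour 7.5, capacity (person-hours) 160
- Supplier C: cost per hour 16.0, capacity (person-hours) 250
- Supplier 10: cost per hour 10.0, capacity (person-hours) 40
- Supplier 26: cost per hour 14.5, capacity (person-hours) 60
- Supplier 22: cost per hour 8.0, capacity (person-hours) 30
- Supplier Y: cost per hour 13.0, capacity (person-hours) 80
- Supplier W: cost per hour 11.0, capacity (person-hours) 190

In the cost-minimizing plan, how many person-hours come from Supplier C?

Fill from the cheapest provider first.
Take 160 from Supplier V at 7.5 → need 530 more.
Take 30 from Supplier 22 at 8.0 → need 500 more.
Supplier 10 (10.0): use full 40 → 460 person-hours to go.
Take 190 from Supplier W at 11.0 → need 270 more.
Supplier Y (13.0): use full 80 → 190 person-hours to go.
Supplier 26 (14.5): use full 60 → 130 person-hours to go.
Supplier C at 16.0: take 130 of its 250 → requirement met.

130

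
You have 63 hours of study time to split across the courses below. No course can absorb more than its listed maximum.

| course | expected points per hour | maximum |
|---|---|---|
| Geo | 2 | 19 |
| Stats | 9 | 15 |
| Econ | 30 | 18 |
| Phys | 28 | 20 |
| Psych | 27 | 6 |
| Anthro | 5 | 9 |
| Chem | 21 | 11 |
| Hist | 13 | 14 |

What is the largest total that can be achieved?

Highest expected points per hour first: Econ 30 > Phys 28 > Psych 27 > Chem 21 > Hist 13 > Stats 9 > Anthro 5 > Geo 2.
Econ: +18 to 18 (cap) ; 45 left.
Phys: +20 to 20 (cap) ; 25 left.
Psych takes 6 to reach its cap of 6 ; 19 left.
Chem: +11 to 11 (cap) ; 8 left.
Hist: +8 (room for 14) → 8. Pool exhausted.
Total = 30×18 + 28×20 + 27×6 + 21×11 + 13×8 = 1597.

1597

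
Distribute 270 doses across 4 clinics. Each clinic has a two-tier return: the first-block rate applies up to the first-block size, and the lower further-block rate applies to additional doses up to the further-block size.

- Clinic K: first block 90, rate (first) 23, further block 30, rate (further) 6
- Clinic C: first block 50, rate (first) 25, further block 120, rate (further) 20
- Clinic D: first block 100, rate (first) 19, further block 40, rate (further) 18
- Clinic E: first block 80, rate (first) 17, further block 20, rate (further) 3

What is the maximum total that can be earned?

Order all 8 blocks by rate: Clinic C/T1 25 > Clinic K/T1 23 > Clinic C/T2 20 > Clinic D/T1 19 > Clinic D/T2 18 > Clinic E/T1 17 > Clinic K/T2 6 > Clinic E/T2 3.
Clinic C/T1 (25): +50 → 220 left.
Fill Clinic K T1 block (90 at 23) → 130 left.
Clinic C T2 at 20: fill all 120 → 10 left.
Clinic D/T1: +10 of 100 at 19; pool empty.
Total = 25×50 + 23×90 + 20×120 + 19×10 = 5910.

5910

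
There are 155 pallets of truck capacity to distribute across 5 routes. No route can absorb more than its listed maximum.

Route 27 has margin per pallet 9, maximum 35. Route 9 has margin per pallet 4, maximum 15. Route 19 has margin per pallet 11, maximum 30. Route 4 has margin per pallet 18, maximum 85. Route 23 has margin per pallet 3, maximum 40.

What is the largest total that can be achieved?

Rank by margin per pallet: Route 4 18 > Route 19 11 > Route 27 9 > Route 9 4 > Route 23 3.
Route 4 takes 85 to reach its cap of 85 — 70 left.
Route 19 takes 30 to reach its cap of 30 — 40 left.
Route 27 takes 35 to reach its cap of 35 — 5 left.
Route 9: +5 (room for 15) → 5. Pool exhausted.
Total = 9×35 + 4×5 + 11×30 + 18×85 = 2195.

2195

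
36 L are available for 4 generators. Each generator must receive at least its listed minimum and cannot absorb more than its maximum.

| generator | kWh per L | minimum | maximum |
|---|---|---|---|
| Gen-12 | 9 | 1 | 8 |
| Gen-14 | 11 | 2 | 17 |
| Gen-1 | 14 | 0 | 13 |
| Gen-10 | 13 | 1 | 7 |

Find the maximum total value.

447

Meeting every minimum uses 1+2+0+1 = 4 L, leaving 32.
Highest kWh per L first: Gen-1 14 > Gen-10 13 > Gen-14 11 > Gen-12 9.
Gen-1: +13 to 13 (cap) — 19 left.
Gen-10 takes 6 more to reach its cap of 7 — 13 left.
Gen-14: +13 (room for 15) → 15. Pool exhausted.
Total = 9×1 + 11×15 + 14×13 + 13×7 = 447.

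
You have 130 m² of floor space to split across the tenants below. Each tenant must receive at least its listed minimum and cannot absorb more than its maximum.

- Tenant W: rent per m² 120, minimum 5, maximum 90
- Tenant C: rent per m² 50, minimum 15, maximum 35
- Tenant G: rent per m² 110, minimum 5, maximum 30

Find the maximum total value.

14300

Meeting every minimum uses 5+15+5 = 25 m², leaving 105.
Order the tenants by rent per m²: Tenant W 120 > Tenant G 110 > Tenant C 50.
Give Tenant W 85 more to hit its cap of 90 ; 20 left.
Only 20 left; Tenant G takes them to reach 25.
Total = 120×90 + 50×15 + 110×25 = 14300.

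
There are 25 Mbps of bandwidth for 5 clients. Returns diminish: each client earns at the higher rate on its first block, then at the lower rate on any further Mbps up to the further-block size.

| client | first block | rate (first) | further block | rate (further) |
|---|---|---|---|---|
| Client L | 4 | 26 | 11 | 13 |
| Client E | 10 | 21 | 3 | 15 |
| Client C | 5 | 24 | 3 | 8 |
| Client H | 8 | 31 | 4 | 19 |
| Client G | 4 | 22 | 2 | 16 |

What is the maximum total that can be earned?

644

Order all 10 blocks by rate: Client H/T1 31 > Client L/T1 26 > Client C/T1 24 > Client G/T1 22 > Client E/T1 21 > Client H/T2 19 > Client G/T2 16 > Client E/T2 15 > Client L/T2 13 > Client C/T2 8.
Client H T1 at 31: fill all 8 → 17 left.
Client L/T1 (26): +4 → 13 left.
Client C T1 at 24: fill all 5 → 8 left.
Client G/T1 (22): +4 → 4 left.
4 remain; put them into Client E T1 at 21.
Total = 31×8 + 26×4 + 24×5 + 22×4 + 21×4 = 644.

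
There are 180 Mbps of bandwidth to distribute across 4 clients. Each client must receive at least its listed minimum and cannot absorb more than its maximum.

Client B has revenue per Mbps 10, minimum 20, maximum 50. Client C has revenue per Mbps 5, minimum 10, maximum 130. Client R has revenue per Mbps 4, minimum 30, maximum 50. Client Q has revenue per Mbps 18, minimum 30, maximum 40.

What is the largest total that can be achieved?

1640

Meeting every minimum uses 20+10+30+30 = 90 Mbps, leaving 90.
Highest revenue per Mbps first: Client Q 18 > Client B 10 > Client C 5 > Client R 4.
Client Q takes 10 more to reach its cap of 40 → 80 left.
Client B takes 30 more to reach its cap of 50 → 50 left.
Client C: +50 (room for 120) → 60. Pool exhausted.
Total = 10×50 + 5×60 + 4×30 + 18×40 = 1640.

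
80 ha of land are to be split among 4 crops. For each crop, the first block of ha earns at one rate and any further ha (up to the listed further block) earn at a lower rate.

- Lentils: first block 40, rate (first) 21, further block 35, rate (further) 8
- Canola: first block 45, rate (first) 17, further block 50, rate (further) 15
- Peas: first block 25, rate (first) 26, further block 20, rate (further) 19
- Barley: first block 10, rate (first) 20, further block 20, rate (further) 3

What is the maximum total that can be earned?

Rank every tier by rate: Peas/T1 26 > Lentils/T1 21 > Barley/T1 20 > Peas/T2 19 > Canola/T1 17 > Canola/T2 15 > Lentils/T2 8 > Barley/T2 3.
Peas/T1 (26): +25 — 55 left.
Lentils/T1 (21): +40 — 15 left.
Barley T1 at 20: fill all 10 — 5 left.
Peas T2 at 19: only 5 left, fill 5.
Total = 26×25 + 21×40 + 20×10 + 19×5 = 1785.

1785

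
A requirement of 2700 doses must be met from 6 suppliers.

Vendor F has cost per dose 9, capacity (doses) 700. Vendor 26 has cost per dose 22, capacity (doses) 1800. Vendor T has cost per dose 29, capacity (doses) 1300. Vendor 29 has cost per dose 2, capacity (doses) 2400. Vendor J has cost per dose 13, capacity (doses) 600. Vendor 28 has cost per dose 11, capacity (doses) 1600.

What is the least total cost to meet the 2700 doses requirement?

7500

Fill from the cheapest supplier first.
Take 2400 from Vendor 29 at 2 ; need 300 more.
Vendor F at 9: take 300 of its 700 ; requirement met.
Vendor 28, Vendor J, Vendor 26, Vendor T: unused.
Cost = 2400×2 + 300×9 = 7500.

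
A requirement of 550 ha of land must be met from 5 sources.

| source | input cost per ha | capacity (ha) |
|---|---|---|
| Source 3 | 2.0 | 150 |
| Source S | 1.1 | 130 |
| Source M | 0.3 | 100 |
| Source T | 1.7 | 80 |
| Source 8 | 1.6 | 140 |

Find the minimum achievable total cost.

733

Fill from the cheapest source first.
Source M (0.3): use full 100 ; 450 ha to go.
Take 130 from Source S at 1.1 ; need 320 more.
Source 8 at 1.6: take all 140 ha ; 180 still needed.
Take 80 from Source T at 1.7 ; need 100 more.
Take 100 from Source 3 at 2.0 to finish.
Cost = 100×0.3 + 130×1.1 + 140×1.6 + 80×1.7 + 100×2.0 = 733.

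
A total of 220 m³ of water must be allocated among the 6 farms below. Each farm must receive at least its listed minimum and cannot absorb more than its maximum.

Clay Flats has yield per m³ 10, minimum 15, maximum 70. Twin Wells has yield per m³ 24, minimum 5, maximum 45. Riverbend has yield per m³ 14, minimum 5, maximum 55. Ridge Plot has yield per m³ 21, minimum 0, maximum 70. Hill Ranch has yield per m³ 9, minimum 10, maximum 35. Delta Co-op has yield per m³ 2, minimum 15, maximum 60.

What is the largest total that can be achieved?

Meeting every minimum uses 15+5+5+0+10+15 = 50 m³, leaving 170.
Rank by yield per m³: Twin Wells 24 > Ridge Plot 21 > Riverbend 14 > Clay Flats 10 > Hill Ranch 9 > Delta Co-op 2.
Give Twin Wells 40 more to hit its cap of 45 ; 130 left.
Ridge Plot takes 70 more to reach its cap of 70 ; 60 left.
Riverbend: +50 to 55 (cap) ; 10 left.
Clay Flats: +10 (room for 55) → 25. Pool exhausted.
Total = 10×25 + 24×45 + 14×55 + 21×70 + 9×10 + 2×15 = 3690.

3690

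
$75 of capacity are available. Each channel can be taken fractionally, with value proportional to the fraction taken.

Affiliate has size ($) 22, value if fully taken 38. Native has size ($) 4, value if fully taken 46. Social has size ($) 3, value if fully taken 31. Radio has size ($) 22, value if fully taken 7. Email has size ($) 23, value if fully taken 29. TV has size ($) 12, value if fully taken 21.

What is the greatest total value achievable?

Rank by value-to-size ratio: Native 46/4≈11.5, Social 31/3≈10.3, TV 21/12≈1.75, Affiliate 38/22≈1.73, Email 29/23≈1.26, Radio 7/22≈0.318.
Take all of Native (4 $, value 46) — 71 $ left.
Take all of Social (3 $, value 31) — 68 $ left.
Take all of TV (12 $, value 21) — 56 $ left.
Affiliate: take in full, 22 $ for value 38 — 34 left.
Email: take in full, 23 $ for value 29 — 11 left.
Only 11 $ remain; take 11/22 of Radio for value 7×11/22 = 3.5.
Total value = 168.5.

168.5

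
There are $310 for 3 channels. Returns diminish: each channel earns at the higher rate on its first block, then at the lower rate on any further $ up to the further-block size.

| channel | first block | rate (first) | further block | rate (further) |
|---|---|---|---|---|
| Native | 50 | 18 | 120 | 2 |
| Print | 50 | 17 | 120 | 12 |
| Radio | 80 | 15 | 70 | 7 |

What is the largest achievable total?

4460

Treat each block as its own option and order by rate: Native/T1 18 > Print/T1 17 > Radio/T1 15 > Print/T2 12 > Radio/T2 7 > Native/T2 2.
Native/T1 (18): +50 → 260 left.
Print/T1 (17): +50 → 210 left.
Fill Radio T1 block (80 at 15) → 130 left.
Print T2 at 12: fill all 120 → 10 left.
10 remain; put them into Radio T2 at 7.
Total = 18×50 + 17×50 + 15×80 + 12×120 + 7×10 = 4460.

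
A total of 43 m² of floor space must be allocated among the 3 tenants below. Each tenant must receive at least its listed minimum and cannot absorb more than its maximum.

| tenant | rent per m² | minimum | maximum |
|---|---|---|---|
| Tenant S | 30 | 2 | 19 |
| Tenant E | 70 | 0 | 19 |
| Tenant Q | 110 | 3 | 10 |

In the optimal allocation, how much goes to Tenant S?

Meeting every minimum uses 2+0+3 = 5 m², leaving 38.
Rank by rent per m²: Tenant Q 110 > Tenant E 70 > Tenant S 30.
Give Tenant Q 7 more to hit its cap of 10 → 31 left.
Tenant E takes 19 more to reach its cap of 19 → 12 left.
Tenant S has room for 17 more but only 12 remain, so it gets 14.

14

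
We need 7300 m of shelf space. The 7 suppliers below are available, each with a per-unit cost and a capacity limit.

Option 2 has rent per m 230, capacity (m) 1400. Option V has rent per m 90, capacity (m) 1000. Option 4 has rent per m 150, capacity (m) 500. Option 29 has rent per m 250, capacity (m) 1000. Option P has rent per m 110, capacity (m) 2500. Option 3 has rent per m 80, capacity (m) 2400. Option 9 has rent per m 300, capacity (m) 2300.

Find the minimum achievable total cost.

Use suppliers in increasing cost order.
Option 3 at 80: take all 2400 m — 4900 still needed.
Option V (90): use full 1000 — 3900 m to go.
Option P (110): use full 2500 — 1400 m to go.
Option 4 at 150: take all 500 m — 900 still needed.
Take 900 from Option 2 at 230 to finish.
Option 29, Option 9: unused.
Cost = 2400×80 + 1000×90 + 2500×110 + 500×150 + 900×230 = 839000.

839000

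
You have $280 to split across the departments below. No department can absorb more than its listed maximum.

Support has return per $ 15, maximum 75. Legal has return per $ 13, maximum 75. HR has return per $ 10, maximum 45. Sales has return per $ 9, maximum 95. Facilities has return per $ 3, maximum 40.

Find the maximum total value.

3315

Highest return per $ first: Support 15 > Legal 13 > HR 10 > Sales 9 > Facilities 3.
Support: +75 to 75 (cap) ; 205 left.
Legal: +75 to 75 (cap) ; 130 left.
Give HR 45 to hit its cap of 45 ; 85 left.
Only 85 left; Sales takes them to reach 85.
Total = 15×75 + 13×75 + 10×45 + 9×85 = 3315.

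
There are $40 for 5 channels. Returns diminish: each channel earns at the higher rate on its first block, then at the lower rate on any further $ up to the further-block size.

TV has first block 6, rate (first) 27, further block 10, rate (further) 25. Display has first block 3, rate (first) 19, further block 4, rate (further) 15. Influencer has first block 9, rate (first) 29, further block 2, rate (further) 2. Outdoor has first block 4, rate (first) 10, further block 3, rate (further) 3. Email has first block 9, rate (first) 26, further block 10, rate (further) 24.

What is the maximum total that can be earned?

Order all 10 blocks by rate: Influencer/T1 29 > TV/T1 27 > Email/T1 26 > TV/T2 25 > Email/T2 24 > Display/T1 19 > Display/T2 15 > Outdoor/T1 10 > Outdoor/T2 3 > Influencer/T2 2.
Fill Influencer T1 block (9 at 29) ; 31 left.
TV/T1 (27): +6 ; 25 left.
Fill Email T1 block (9 at 26) ; 16 left.
TV/T2 (25): +10 ; 6 left.
6 remain; put them into Email T2 at 24.
Total = 29×9 + 27×6 + 26×9 + 25×10 + 24×6 = 1051.

1051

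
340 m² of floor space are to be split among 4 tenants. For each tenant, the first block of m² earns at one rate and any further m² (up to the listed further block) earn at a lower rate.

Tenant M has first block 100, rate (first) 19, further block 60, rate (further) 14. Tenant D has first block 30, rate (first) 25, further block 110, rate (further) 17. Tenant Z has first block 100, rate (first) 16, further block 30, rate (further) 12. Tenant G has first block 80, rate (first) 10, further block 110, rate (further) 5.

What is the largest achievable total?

6120

Treat each block as its own option and order by rate: Tenant D/tier1 25 > Tenant M/tier1 19 > Tenant D/tier2 17 > Tenant Z/tier1 16 > Tenant M/tier2 14 > Tenant Z/tier2 12 > Tenant G/tier1 10 > Tenant G/tier2 5.
Fill Tenant D tier1 block (30 at 25) ; 310 left.
Fill Tenant M tier1 block (100 at 19) ; 210 left.
Tenant D/tier2 (17): +110 ; 100 left.
Tenant Z tier1 at 16: fill all 100 ; 0 left.
Total = 25×30 + 19×100 + 17×110 + 16×100 = 6120.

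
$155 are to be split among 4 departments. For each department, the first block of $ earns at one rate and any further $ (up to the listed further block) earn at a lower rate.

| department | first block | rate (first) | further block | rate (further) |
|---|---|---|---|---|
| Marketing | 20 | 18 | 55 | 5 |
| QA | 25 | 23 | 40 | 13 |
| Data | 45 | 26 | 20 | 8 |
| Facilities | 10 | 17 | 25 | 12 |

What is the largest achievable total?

2975

Order all 8 blocks by rate: Data/T1 26 > QA/T1 23 > Marketing/T1 18 > Facilities/T1 17 > QA/T2 13 > Facilities/T2 12 > Data/T2 8 > Marketing/T2 5.
Data T1 at 26: fill all 45 → 110 left.
QA T1 at 23: fill all 25 → 85 left.
Marketing T1 at 18: fill all 20 → 65 left.
Fill Facilities T1 block (10 at 17) → 55 left.
Fill QA T2 block (40 at 13) → 15 left.
15 remain; put them into Facilities T2 at 12.
Total = 26×45 + 23×25 + 18×20 + 17×10 + 13×40 + 12×15 = 2975.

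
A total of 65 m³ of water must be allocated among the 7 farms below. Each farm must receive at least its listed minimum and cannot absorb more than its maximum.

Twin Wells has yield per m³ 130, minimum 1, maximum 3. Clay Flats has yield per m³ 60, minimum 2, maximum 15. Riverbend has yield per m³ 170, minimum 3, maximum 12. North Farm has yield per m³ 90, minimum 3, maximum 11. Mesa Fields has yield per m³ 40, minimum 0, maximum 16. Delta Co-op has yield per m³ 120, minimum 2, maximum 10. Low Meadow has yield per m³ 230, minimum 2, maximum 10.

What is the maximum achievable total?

Meeting every minimum uses 1+2+3+3+0+2+2 = 13 m³, leaving 52.
Order the farms by yield per m³: Low Meadow 230 > Riverbend 170 > Twin Wells 130 > Delta Co-op 120 > North Farm 90 > Clay Flats 60 > Mesa Fields 40.
Give Low Meadow 8 more to hit its cap of 10 → 44 left.
Riverbend takes 9 more to reach its cap of 12 → 35 left.
Twin Wells takes 2 more to reach its cap of 3 → 33 left.
Delta Co-op: +8 to 10 (cap) → 25 left.
North Farm: +8 to 11 (cap) → 17 left.
Clay Flats: +13 to 15 (cap) → 4 left.
Mesa Fields has room for 16 more but only 4 remain, so it gets 4.
Total = 130×3 + 60×15 + 170×12 + 90×11 + 40×4 + 120×10 + 230×10 = 7980.

7980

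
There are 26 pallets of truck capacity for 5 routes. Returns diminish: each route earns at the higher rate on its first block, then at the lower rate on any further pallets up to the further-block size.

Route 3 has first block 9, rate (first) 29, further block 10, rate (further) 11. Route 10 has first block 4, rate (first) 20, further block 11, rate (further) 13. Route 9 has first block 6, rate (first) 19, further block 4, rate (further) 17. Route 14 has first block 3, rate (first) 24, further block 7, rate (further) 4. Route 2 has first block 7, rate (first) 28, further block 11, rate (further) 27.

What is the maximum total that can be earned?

727

Treat each block as its own option and order by rate: Route 3/T1 29 > Route 2/T1 28 > Route 2/T2 27 > Route 14/T1 24 > Route 10/T1 20 > Route 9/T1 19 > Route 9/T2 17 > Route 10/T2 13 > Route 3/T2 11 > Route 14/T2 4.
Route 3 T1 at 29: fill all 9 → 17 left.
Route 2/T1 (28): +7 → 10 left.
10 remain; put them into Route 2 T2 at 27.
Total = 29×9 + 28×7 + 27×10 = 727.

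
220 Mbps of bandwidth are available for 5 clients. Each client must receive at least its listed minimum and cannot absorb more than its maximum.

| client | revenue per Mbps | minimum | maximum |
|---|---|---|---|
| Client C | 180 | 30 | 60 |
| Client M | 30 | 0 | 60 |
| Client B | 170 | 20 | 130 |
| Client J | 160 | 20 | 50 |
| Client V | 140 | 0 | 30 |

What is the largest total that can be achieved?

37700

Meeting every minimum uses 30+0+20+20+0 = 70 Mbps, leaving 150.
Rank by revenue per Mbps: Client C 180 > Client B 170 > Client J 160 > Client V 140 > Client M 30.
Client C takes 30 more to reach its cap of 60 ; 120 left.
Client B takes 110 more to reach its cap of 130 ; 10 left.
Client J: +10 (room for 30) → 30. Pool exhausted.
Total = 180×60 + 170×130 + 160×30 = 37700.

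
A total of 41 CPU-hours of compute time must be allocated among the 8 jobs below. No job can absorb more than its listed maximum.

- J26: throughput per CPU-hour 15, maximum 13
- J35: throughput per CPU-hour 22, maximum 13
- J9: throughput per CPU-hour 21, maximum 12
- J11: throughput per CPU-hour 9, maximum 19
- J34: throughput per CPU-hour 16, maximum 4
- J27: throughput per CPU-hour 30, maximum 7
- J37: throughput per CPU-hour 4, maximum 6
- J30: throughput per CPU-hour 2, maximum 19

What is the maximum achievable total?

887

Highest throughput per CPU-hour first: J27 30 > J35 22 > J9 21 > J34 16 > J26 15 > J11 9 > J37 4 > J30 2.
Give J27 7 to hit its cap of 7 — 34 left.
J35 takes 13 to reach its cap of 13 — 21 left.
J9: +12 to 12 (cap) — 9 left.
Give J34 4 to hit its cap of 4 — 5 left.
Only 5 left; J26 takes them to reach 5.
Total = 15×5 + 22×13 + 21×12 + 16×4 + 30×7 = 887.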